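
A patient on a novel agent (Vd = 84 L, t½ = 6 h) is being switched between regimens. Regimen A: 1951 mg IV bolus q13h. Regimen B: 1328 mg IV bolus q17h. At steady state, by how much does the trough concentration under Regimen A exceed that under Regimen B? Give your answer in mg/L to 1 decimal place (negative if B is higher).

Regimen A: f = (1/2)^(13/6) ≈ 0.2227; Cmin,ss = (1951/84)·f/(1−f) ≈ 6.654 mg/L.
Regimen B: f = (1/2)^(17/6) ≈ 0.1403; Cmin,ss = (1328/84)·f/(1−f) ≈ 2.580 mg/L.
Difference ≈ 6.654 − 2.580 ≈ 4.074 mg/L.

4.1 mg/L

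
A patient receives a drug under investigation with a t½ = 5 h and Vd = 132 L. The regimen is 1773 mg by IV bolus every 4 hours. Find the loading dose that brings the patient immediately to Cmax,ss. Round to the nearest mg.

f = (1/2)^(4/5) ≈ 0.574349; accumulation ratio R = 1/(1−f) ≈ 2.34934.
Loading dose to hit Cmax,ss on first dose: D_load = D_maint·R ≈ 1773 × 2.34934 ≈ 4165.38 mg.

4165 mg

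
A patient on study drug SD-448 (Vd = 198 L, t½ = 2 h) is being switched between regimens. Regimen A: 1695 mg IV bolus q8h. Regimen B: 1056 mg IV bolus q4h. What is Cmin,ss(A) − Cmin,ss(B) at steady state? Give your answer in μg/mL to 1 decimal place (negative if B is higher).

Regimen A: f = (1/2)^(8/2) ≈ 0.0625; Cmin,ss = (1695/198)·f/(1−f) ≈ 0.571 μg/mL.
Regimen B: f = (1/2)^(4/2) ≈ 0.2500; Cmin,ss = (1056/198)·f/(1−f) ≈ 1.778 μg/mL.
Difference ≈ 0.571 − 1.778 ≈ -1.207 μg/mL.

-1.2 μg/mL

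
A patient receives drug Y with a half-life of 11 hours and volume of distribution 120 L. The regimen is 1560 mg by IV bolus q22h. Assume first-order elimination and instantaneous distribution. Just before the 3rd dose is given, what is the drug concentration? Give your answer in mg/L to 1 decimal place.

4.1 mg/L

f = (1/2)^(τ/t½) = (1/2)^(22/11) ≈ 0.2500.
C₀ = D/Vd = 1560/120 ≈ 13.000 mg/L.
Before the 3rd dose, 2 doses have been given. Superposition: Cmin = C₀·(f + f²).
≈ 13.000 × (0.2500 + 0.0625) ≈ 13.000 × 0.3125 ≈ 4.062 mg/L.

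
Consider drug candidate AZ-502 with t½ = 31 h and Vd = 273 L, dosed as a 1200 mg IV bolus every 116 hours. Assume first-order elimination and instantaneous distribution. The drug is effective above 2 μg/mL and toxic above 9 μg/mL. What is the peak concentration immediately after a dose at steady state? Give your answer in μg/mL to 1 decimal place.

4.8 μg/mL

Over one 116-h interval, 116/31 ≈ 3.7419 half-lives elapse, leaving f ≈ 0.0747 of each dose.
Accumulation ratio R = 1/(1 − f) ≈ 1/0.9253 ≈ 1.0807.
Single-dose peak C₀ = D/Vd = 1200/273 ≈ 4.396 μg/mL.
Cmax,ss = C₀/(1 − f) ≈ 4.396/0.9253 ≈ 4.751 μg/mL.
Peak 4.8 μg/mL vs MTC 9 μg/mL: below toxic threshold.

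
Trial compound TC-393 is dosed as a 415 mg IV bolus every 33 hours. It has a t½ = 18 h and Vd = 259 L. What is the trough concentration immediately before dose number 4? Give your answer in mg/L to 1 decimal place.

f = (1/2)^(τ/t½) = (1/2)^(33/18) ≈ 0.2806.
C₀ = D/Vd = 415/259 ≈ 1.602 mg/L.
Before the 4th dose, 3 doses have been given. Superposition: Cmin = C₀·(f + f² + … + f^3).
≈ 1.602 × (0.2806 + 0.0787 + 0.0221) ≈ 1.602 × 0.3814 ≈ 0.611 mg/L.

0.6 mg/L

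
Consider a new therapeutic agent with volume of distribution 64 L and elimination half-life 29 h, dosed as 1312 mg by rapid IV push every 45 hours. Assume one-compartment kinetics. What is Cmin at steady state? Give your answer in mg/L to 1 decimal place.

10.6 mg/L

k = ln2/t½ = ln2/29 ≈ 0.023902 h⁻¹; fraction remaining f = e^(−kτ) = e^(−0.023902×45) ≈ 0.3411.
At steady state, accumulation factor R = 1/(1 − e^(−kτ)) ≈ 1.5177.
Each bolus raises the concentration by D/Vd = 1312/64 ≈ 20.500 mg/L.
Cmax,ss = C₀/(1 − f) ≈ 20.500/0.6589 ≈ 31.112 mg/L.
Steady-state trough Cmin,ss = Cmax,ss·f ≈ 31.112 × 0.3411 ≈ 10.612 mg/L.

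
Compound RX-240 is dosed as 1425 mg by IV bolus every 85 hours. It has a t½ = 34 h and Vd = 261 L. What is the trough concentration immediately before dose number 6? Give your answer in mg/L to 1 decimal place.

f = (1/2)^(τ/t½) = (1/2)^(85/34) ≈ 0.1768.
C₀ = D/Vd = 1425/261 ≈ 5.460 mg/L.
Before the 6th dose, 5 doses have been given. Superposition: Cmin = C₀·(f + f² + … + f^5).
≈ 5.460 × (0.1768 + 0.0313 + 0.0055 + 0.0010 + 0.0002) ≈ 5.460 × 0.2148 ≈ 1.173 mg/L.

1.2 mg/L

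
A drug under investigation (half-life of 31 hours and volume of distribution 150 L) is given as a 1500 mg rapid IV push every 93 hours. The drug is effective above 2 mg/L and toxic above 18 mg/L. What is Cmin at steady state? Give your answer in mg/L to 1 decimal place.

1.4 mg/L

τ = 93 h = 3 half-lives, so f = (1/2)^3 = 0.125.
At steady state, R = 1/(1 − 0.125) = 8/7.
Single-dose peak C₀ = D/Vd = 1500/150 = 10 mg/L.
Steady-state peak Cmax,ss = C₀·R = 10 × 8/7 ≈ 11.429 mg/L.
Steady-state trough Cmin,ss = Cmax,ss·f ≈ 11.429 × 0.125 ≈ 1.429 mg/L.
Trough 1.4 mg/L vs MEC 2 mg/L: subtherapeutic.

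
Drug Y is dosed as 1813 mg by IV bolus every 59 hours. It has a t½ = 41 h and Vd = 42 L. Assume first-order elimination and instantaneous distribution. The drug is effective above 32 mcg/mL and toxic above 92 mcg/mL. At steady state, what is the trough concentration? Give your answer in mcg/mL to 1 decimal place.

Over one 59-h interval, 59/41 ≈ 1.439 half-lives elapse, leaving f ≈ 0.3688 of each dose.
Accumulation ratio R = 1/(1 − f) ≈ 1/0.6312 ≈ 1.5843.
Single-dose peak C₀ = D/Vd = 1813/42 ≈ 43.167 mcg/mL.
Cmax,ss = C₀/(1 − f) ≈ 43.167/0.6312 ≈ 68.389 mcg/mL.
One interval later, Cmin,ss = Cmax,ss·e^(−kτ) ≈ 68.389 × 0.3688 ≈ 25.222 mcg/mL.
Trough 25.2 mcg/mL vs MEC 32 mcg/mL: subtherapeutic.

25.2 mcg/mL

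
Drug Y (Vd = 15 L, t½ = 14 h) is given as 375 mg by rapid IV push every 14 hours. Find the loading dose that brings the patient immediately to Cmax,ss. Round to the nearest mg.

750 mg

f = (1/2)^(14/14) ≈ 0.500000; accumulation ratio R = 1/(1−f) ≈ 2.00000.
Loading dose to hit Cmax,ss on first dose: D_load = D_maint·R ≈ 375 × 2.00000 ≈ 750.00 mg.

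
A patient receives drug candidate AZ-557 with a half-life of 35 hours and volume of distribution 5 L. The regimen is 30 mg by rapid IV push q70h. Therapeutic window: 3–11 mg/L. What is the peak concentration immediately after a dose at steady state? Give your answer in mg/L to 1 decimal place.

The dosing interval is 2 half-lives, so f = 2^(−2) = 0.25.
Accumulation ratio R = 1/(1 − f) = 1/0.75 = 4/3.
Single-dose peak C₀ = D/Vd = 30/5 = 6 mg/L.
Steady-state peak Cmax,ss = C₀·R = 6 × 4/3 ≈ 8.000 mg/L.
Peak 8.0 mg/L vs MTC 11 mg/L: below toxic threshold.

8.0 mg/L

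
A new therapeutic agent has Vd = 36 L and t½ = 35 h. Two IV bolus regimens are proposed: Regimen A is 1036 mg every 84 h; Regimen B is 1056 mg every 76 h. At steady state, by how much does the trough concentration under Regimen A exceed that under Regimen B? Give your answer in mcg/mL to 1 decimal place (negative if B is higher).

-1.6 mcg/mL

Regimen A: f = (1/2)^(84/35) ≈ 0.1895; Cmin,ss = (1036/36)·f/(1−f) ≈ 6.728 mcg/mL.
Regimen B: f = (1/2)^(76/35) ≈ 0.2220; Cmin,ss = (1056/36)·f/(1−f) ≈ 8.370 mcg/mL.
Difference ≈ 6.728 − 8.370 ≈ -1.642 mcg/mL.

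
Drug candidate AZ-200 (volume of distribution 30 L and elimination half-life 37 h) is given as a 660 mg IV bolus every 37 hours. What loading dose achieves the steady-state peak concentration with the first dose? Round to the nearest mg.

1320 mg

f = (1/2)^(37/37) ≈ 0.500000; accumulation ratio R = 1/(1−f) ≈ 2.00000.
Loading dose to hit Cmax,ss on first dose: D_load = D_maint·R ≈ 660 × 2.00000 ≈ 1320.00 mg.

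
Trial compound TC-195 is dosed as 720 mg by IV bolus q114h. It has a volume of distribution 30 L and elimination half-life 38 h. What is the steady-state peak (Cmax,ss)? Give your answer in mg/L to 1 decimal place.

τ = 114 h = 3 half-lives, so f = (1/2)^3 = 0.125.
Accumulation ratio R = 1/(1 − f) = 1/0.875 = 8/7.
Single-dose peak C₀ = D/Vd = 720/30 = 24 mg/L.
Steady-state peak Cmax,ss = C₀·R = 24 × 8/7 ≈ 27.429 mg/L.

27.4 mg/L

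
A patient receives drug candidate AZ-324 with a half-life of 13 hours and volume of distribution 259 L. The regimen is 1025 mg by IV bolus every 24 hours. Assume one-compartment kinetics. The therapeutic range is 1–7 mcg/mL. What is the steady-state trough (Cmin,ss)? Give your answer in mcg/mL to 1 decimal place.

k = ln2/t½ = ln2/13 ≈ 0.053319 h⁻¹; fraction remaining f = e^(−kτ) = e^(−0.053319×24) ≈ 0.2781.
Accumulation ratio R = 1/(1 − f) ≈ 1/0.7219 ≈ 1.3852.
Each bolus raises the concentration by D/Vd = 1025/259 ≈ 3.958 mcg/mL.
Steady-state peak Cmax,ss = C₀·R ≈ 3.958 × 1.3852 ≈ 5.483 mcg/mL.
Steady-state trough Cmin,ss = Cmax,ss·f ≈ 5.483 × 0.2781 ≈ 1.525 mcg/mL.
Trough 1.5 mcg/mL vs MEC 1 mcg/mL: adequate.

1.5 mcg/mL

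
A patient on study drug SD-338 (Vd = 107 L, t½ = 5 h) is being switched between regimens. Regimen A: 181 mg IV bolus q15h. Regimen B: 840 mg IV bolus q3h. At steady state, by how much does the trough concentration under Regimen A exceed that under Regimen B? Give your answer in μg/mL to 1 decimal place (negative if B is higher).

Regimen A: f = (1/2)^(15/5) ≈ 0.1250; Cmin,ss = (181/107)·f/(1−f) ≈ 0.242 μg/mL.
Regimen B: f = (1/2)^(3/5) ≈ 0.6598; Cmin,ss = (840/107)·f/(1−f) ≈ 15.226 μg/mL.
Difference ≈ 0.242 − 15.226 ≈ -14.984 μg/mL.

-15.0 μg/mL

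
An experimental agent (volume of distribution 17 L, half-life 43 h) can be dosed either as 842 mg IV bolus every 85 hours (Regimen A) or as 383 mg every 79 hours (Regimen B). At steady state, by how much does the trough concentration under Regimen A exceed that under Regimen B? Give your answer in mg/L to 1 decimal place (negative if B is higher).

Regimen A: f = (1/2)^(85/43) ≈ 0.2541; Cmin,ss = (842/17)·f/(1−f) ≈ 16.873 mg/L.
Regimen B: f = (1/2)^(79/43) ≈ 0.2799; Cmin,ss = (383/17)·f/(1−f) ≈ 8.757 mg/L.
Difference ≈ 16.873 − 8.757 ≈ 8.116 mg/L.

8.1 mg/L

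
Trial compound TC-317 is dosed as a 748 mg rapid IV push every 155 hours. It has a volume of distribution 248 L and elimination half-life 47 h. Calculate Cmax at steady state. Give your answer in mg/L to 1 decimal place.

τ/t½ = 155/47 ≈ 3.2979, so fraction remaining f = (1/2)^(155/47) ≈ 0.1017.
Accumulation ratio R = 1/(1 − f) ≈ 1/0.8983 ≈ 1.1132.
Single-dose peak C₀ = D/Vd = 748/248 ≈ 3.016 mg/L.
Steady-state peak Cmax,ss = C₀·R ≈ 3.016 × 1.1132 ≈ 3.357 mg/L.

3.4 mg/L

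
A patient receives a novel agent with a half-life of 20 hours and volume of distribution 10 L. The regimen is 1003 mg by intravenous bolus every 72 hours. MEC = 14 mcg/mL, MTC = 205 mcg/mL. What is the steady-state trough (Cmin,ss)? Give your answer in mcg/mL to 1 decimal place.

9.0 mcg/mL

τ/t½ = 72/20 ≈ 3.6, so fraction remaining f = (1/2)^(72/20) ≈ 0.0825.
Accumulation ratio R = 1/(1 − f) ≈ 1/0.9175 ≈ 1.0899.
Single-dose peak C₀ = D/Vd = 1003/10 ≈ 100.300 mcg/mL.
Steady-state peak Cmax,ss = C₀·R ≈ 100.300 × 1.0899 ≈ 109.317 mcg/mL.
Steady-state trough Cmin,ss = Cmax,ss·f ≈ 109.317 × 0.0825 ≈ 9.019 mcg/mL.
Trough 9.0 mcg/mL vs MEC 14 mcg/mL: subtherapeutic.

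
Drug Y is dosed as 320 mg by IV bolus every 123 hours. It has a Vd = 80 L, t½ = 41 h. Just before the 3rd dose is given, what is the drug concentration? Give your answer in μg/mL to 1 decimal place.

f = (1/2)^(τ/t½) = (1/2)^(123/41) ≈ 0.1250.
C₀ = D/Vd = 320/80 ≈ 4.000 μg/mL.
Before the 3rd dose, 2 doses have been given. Superposition: Cmin = C₀·(f + f²).
≈ 4.000 × (0.1250 + 0.0156) ≈ 4.000 × 0.1406 ≈ 0.562 μg/mL.

0.6 μg/mL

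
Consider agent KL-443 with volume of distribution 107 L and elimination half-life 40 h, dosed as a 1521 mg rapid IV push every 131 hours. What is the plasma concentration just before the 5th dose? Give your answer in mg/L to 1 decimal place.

1.6 mg/L

f = (1/2)^(τ/t½) = (1/2)^(131/40) ≈ 0.1033.
C₀ = D/Vd = 1521/107 ≈ 14.215 mg/L.
Before the 5th dose, 4 doses have been given. Superposition: Cmin = C₀·(f + f² + … + f^4).
≈ 14.215 × (0.1033 + 0.0107 + 0.0011 + 0.0001) ≈ 14.215 × 0.1152 ≈ 1.638 mg/L.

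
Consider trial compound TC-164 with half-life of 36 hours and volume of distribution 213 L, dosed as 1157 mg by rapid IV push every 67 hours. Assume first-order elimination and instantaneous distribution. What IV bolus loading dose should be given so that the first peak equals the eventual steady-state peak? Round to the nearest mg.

f = (1/2)^(67/36) ≈ 0.275264; accumulation ratio R = 1/(1−f) ≈ 1.37981.
Loading dose to hit Cmax,ss on first dose: D_load = D_maint·R ≈ 1157 × 1.37981 ≈ 1596.44 mg.

1596 mg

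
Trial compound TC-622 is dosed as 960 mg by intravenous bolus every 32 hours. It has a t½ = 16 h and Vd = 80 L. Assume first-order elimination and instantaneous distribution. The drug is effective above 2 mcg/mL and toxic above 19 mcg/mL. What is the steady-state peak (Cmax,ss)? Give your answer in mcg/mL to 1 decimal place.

16.0 mcg/mL

The dosing interval is 2 half-lives, so f = 2^(−2) = 0.25.
Accumulation ratio R = 1/(1 − f) = 1/0.75 = 4/3.
Single-dose peak C₀ = D/Vd = 960/80 = 12 mcg/mL.
Steady-state peak Cmax,ss = C₀·R = 12 × 4/3 ≈ 16.000 mcg/mL.
Peak 16.0 mcg/mL vs MTC 19 mcg/mL: below toxic threshold.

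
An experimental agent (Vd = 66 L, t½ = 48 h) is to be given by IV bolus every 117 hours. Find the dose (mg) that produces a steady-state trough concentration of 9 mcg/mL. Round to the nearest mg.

τ/t½ = 117/48 ≈ 2.4375, so f = (1/2)^(117/48) ≈ 0.184603.
Cmin,ss = (D/Vd)·f/(1−f), so D = Cmin,ss·Vd·(1−f)/f.
D = 9 × 66 × (1−f)/f ≈ 9 × 66 × 4.41703 ≈ 2623.72 mg.

2624 mg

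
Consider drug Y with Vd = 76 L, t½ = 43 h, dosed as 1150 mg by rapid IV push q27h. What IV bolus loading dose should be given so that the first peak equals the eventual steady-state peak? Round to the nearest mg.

3259 mg

f = (1/2)^(27/43) ≈ 0.647115; accumulation ratio R = 1/(1−f) ≈ 2.83378.
Loading dose to hit Cmax,ss on first dose: D_load = D_maint·R ≈ 1150 × 2.83378 ≈ 3258.85 mg.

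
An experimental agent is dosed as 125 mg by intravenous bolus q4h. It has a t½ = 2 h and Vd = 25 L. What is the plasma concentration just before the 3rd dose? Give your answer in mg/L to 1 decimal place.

f = (1/2)^(τ/t½) = (1/2)^(4/2) ≈ 0.2500.
C₀ = D/Vd = 125/25 ≈ 5.000 mg/L.
Before the 3rd dose, 2 doses have been given. Superposition: Cmin = C₀·(f + f²).
≈ 5.000 × (0.2500 + 0.0625) ≈ 5.000 × 0.3125 ≈ 1.562 mg/L.

1.6 mg/L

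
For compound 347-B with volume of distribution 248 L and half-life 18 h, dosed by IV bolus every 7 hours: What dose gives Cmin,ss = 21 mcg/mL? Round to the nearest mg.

1611 mg

τ/t½ = 7/18 ≈ 0.38889, so f = (1/2)^(7/18) ≈ 0.763718.
Cmin,ss = (D/Vd)·f/(1−f), so D = Cmin,ss·Vd·(1−f)/f.
D = 21 × 248 × (1−f)/f ≈ 21 × 248 × 0.30938 ≈ 1611.25 mg.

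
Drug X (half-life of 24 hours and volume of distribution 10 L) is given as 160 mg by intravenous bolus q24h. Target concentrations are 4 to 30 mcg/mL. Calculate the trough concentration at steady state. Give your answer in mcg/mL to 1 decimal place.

The dosing interval is 1 half-life, so f = 2^(−1) = 0.5.
Accumulation ratio R = 1/(1 − f) = 1/0.5 = 2/1.
Single-dose peak C₀ = D/Vd = 160/10 = 16 mcg/mL.
Steady-state peak Cmax,ss = C₀·R = 16 × 2/1 ≈ 32.000 mcg/mL.
Steady-state trough Cmin,ss = Cmax,ss·f ≈ 32.000 × 0.5 ≈ 16.000 mcg/mL.
Trough 16.0 mcg/mL vs MEC 4 mcg/mL: adequate.

16.0 mcg/mL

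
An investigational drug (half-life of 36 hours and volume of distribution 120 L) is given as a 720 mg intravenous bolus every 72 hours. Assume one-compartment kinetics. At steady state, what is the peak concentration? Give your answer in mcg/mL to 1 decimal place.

8.0 mcg/mL

The dosing interval is 2 half-lives, so f = 2^(−2) = 0.25.
Accumulation ratio R = 1/(1 − f) = 1/0.75 = 4/3.
Single-dose peak C₀ = D/Vd = 720/120 = 6 mcg/mL.
Steady-state peak Cmax,ss = C₀·R = 6 × 4/3 ≈ 8.000 mcg/mL.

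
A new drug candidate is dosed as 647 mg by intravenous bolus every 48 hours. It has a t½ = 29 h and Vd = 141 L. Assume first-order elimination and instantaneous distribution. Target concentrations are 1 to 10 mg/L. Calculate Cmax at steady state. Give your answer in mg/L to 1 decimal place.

6.7 mg/L

τ/t½ = 48/29 ≈ 1.6552, so fraction remaining f = (1/2)^(48/29) ≈ 0.3175.
Accumulation ratio R = 1/(1 − f) ≈ 1/0.6825 ≈ 1.4652.
Single-dose peak C₀ = D/Vd = 647/141 ≈ 4.589 mg/L.
Steady-state peak Cmax,ss = C₀·R ≈ 4.589 × 1.4652 ≈ 6.724 mg/L.
Peak 6.7 mg/L vs MTC 10 mg/L: below toxic threshold.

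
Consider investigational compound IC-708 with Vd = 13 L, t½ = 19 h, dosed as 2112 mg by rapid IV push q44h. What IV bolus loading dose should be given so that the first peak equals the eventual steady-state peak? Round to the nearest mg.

f = (1/2)^(44/19) ≈ 0.200853; accumulation ratio R = 1/(1−f) ≈ 1.25133.
Loading dose to hit Cmax,ss on first dose: D_load = D_maint·R ≈ 2112 × 1.25133 ≈ 2642.81 mg.

2643 mg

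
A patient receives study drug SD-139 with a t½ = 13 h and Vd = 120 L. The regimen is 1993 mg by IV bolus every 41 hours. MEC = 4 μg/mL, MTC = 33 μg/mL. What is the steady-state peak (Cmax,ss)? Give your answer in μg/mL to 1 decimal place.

k = ln2/t½ = ln2/13 ≈ 0.053319 h⁻¹; fraction remaining f = e^(−kτ) = e^(−0.053319×41) ≈ 0.1124.
At steady state, accumulation factor R = 1/(1 − e^(−kτ)) ≈ 1.1266.
Single-dose peak C₀ = D/Vd = 1993/120 ≈ 16.608 μg/mL.
Cmax,ss = C₀/(1 − f) ≈ 16.608/0.8876 ≈ 18.711 μg/mL.
Peak 18.7 μg/mL vs MTC 33 μg/mL: below toxic threshold.

18.7 μg/mL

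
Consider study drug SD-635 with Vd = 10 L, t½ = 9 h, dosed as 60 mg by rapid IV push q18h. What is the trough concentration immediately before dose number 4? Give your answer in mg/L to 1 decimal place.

2.0 mg/L

f = (1/2)^(τ/t½) = (1/2)^(18/9) ≈ 0.2500.
C₀ = D/Vd = 60/10 ≈ 6.000 mg/L.
Before the 4th dose, 3 doses have been given. Superposition: Cmin = C₀·(f + f² + … + f^3).
≈ 6.000 × (0.2500 + 0.0625 + 0.0156) ≈ 6.000 × 0.3281 ≈ 1.969 mg/L.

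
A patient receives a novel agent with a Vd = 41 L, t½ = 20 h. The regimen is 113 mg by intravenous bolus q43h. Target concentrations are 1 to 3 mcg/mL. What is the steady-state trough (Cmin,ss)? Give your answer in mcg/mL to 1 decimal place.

0.8 mcg/mL

Over one 43-h interval, 43/20 ≈ 2.15 half-lives elapse, leaving f ≈ 0.2253 of each dose.
At steady state, accumulation factor R = 1/(1 − e^(−kτ)) ≈ 1.2908.
Each bolus raises the concentration by D/Vd = 113/41 ≈ 2.756 mcg/mL.
Cmax,ss = C₀/(1 − f) ≈ 2.756/0.7747 ≈ 3.558 mcg/mL.
One interval later, Cmin,ss = Cmax,ss·e^(−kτ) ≈ 3.558 × 0.2253 ≈ 0.802 mcg/mL.
Trough 0.8 mcg/mL vs MEC 1 mcg/mL: subtherapeutic.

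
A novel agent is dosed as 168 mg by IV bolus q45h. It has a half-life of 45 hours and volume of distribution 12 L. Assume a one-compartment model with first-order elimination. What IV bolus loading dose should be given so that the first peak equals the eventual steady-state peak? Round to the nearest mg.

f = (1/2)^(45/45) ≈ 0.500000; accumulation ratio R = 1/(1−f) ≈ 2.00000.
Loading dose to hit Cmax,ss on first dose: D_load = D_maint·R ≈ 168 × 2.00000 ≈ 336.00 mg.

336 mg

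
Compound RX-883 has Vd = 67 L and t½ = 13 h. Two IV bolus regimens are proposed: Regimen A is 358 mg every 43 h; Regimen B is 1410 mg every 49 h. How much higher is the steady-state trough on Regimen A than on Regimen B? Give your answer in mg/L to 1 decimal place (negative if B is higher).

-1.1 mg/L

Regimen A: f = (1/2)^(43/13) ≈ 0.1010; Cmin,ss = (358/67)·f/(1−f) ≈ 0.600 mg/L.
Regimen B: f = (1/2)^(49/13) ≈ 0.0733; Cmin,ss = (1410/67)·f/(1−f) ≈ 1.665 mg/L.
Difference ≈ 0.600 − 1.665 ≈ -1.065 mg/L.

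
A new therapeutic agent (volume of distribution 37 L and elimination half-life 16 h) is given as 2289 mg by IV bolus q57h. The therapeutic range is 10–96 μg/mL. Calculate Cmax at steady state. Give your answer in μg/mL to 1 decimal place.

Over one 57-h interval, 57/16 ≈ 3.5625 half-lives elapse, leaving f ≈ 0.0846 of each dose.
At steady state, accumulation factor R = 1/(1 − e^(−kτ)) ≈ 1.0924.
Each bolus raises the concentration by D/Vd = 2289/37 ≈ 61.865 μg/mL.
Cmax,ss = C₀/(1 − f) ≈ 61.865/0.9154 ≈ 67.582 μg/mL.
Peak 67.6 μg/mL vs MTC 96 μg/mL: below toxic threshold.

67.6 μg/mL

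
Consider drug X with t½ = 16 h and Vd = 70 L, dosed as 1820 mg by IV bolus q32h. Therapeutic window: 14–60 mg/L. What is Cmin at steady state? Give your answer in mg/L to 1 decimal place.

8.7 mg/L

The dosing interval is 2 half-lives, so f = 2^(−2) = 0.25.
At steady state, R = 1/(1 − 0.25) = 4/3.
Single-dose peak C₀ = D/Vd = 1820/70 = 26 mg/L.
Steady-state peak Cmax,ss = C₀·R = 26 × 4/3 ≈ 34.667 mg/L.
Steady-state trough Cmin,ss = Cmax,ss·f ≈ 34.667 × 0.25 ≈ 8.667 mg/L.
Trough 8.7 mg/L vs MEC 14 mg/L: subtherapeutic.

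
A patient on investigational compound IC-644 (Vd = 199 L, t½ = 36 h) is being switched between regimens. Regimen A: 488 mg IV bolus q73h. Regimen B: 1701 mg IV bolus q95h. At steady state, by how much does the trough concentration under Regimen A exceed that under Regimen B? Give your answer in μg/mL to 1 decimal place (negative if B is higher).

Regimen A: f = (1/2)^(73/36) ≈ 0.2452; Cmin,ss = (488/199)·f/(1−f) ≈ 0.797 μg/mL.
Regimen B: f = (1/2)^(95/36) ≈ 0.1606; Cmin,ss = (1701/199)·f/(1−f) ≈ 1.635 μg/mL.
Difference ≈ 0.797 − 1.635 ≈ -0.838 μg/mL.

-0.8 μg/mL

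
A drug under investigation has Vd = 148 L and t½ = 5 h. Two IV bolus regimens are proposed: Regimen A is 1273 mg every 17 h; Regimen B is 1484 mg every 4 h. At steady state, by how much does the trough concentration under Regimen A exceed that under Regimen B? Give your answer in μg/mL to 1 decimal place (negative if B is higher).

-12.6 μg/mL

Regimen A: f = (1/2)^(17/5) ≈ 0.0947; Cmin,ss = (1273/148)·f/(1−f) ≈ 0.900 μg/mL.
Regimen B: f = (1/2)^(4/5) ≈ 0.5743; Cmin,ss = (1484/148)·f/(1−f) ≈ 13.527 μg/mL.
Difference ≈ 0.900 − 13.527 ≈ -12.627 μg/mL.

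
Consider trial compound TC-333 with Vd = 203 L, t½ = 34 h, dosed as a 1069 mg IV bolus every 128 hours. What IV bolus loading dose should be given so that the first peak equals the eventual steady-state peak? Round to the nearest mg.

f = (1/2)^(128/34) ≈ 0.073572; accumulation ratio R = 1/(1−f) ≈ 1.07941.
Loading dose to hit Cmax,ss on first dose: D_load = D_maint·R ≈ 1069 × 1.07941 ≈ 1153.89 mg.

1154 mg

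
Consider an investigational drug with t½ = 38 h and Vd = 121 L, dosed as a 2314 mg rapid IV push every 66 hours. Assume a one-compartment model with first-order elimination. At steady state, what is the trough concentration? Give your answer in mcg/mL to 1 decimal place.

8.2 mcg/mL

k = ln2/t½ = ln2/38 ≈ 0.018241 h⁻¹; fraction remaining f = e^(−kτ) = e^(−0.018241×66) ≈ 0.3000.
At steady state, accumulation factor R = 1/(1 − e^(−kτ)) ≈ 1.4286.
Single-dose peak C₀ = D/Vd = 2314/121 ≈ 19.124 mcg/mL.
Cmax,ss = C₀/(1 − f) ≈ 19.124/0.7000 ≈ 27.320 mcg/mL.
One interval later, Cmin,ss = Cmax,ss·e^(−kτ) ≈ 27.320 × 0.3000 ≈ 8.196 mcg/mL.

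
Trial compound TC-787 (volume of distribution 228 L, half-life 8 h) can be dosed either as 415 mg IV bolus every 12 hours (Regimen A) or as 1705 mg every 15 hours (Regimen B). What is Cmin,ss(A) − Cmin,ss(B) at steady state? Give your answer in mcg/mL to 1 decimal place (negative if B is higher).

-1.8 mcg/mL

Regimen A: f = (1/2)^(12/8) ≈ 0.3536; Cmin,ss = (415/228)·f/(1−f) ≈ 0.996 mcg/mL.
Regimen B: f = (1/2)^(15/8) ≈ 0.2726; Cmin,ss = (1705/228)·f/(1−f) ≈ 2.802 mcg/mL.
Difference ≈ 0.996 − 2.802 ≈ -1.806 mcg/mL.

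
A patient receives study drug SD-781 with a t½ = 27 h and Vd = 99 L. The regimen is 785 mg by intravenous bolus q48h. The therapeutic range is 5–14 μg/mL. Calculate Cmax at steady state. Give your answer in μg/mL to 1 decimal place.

Over one 48-h interval, 48/27 ≈ 1.7778 half-lives elapse, leaving f ≈ 0.2916 of each dose.
Accumulation ratio R = 1/(1 − f) ≈ 1/0.7084 ≈ 1.4116.
Each bolus raises the concentration by D/Vd = 785/99 ≈ 7.929 μg/mL.
Steady-state peak Cmax,ss = C₀·R ≈ 7.929 × 1.4116 ≈ 11.193 μg/mL.
Peak 11.2 μg/mL vs MTC 14 μg/mL: below toxic threshold.

11.2 μg/mL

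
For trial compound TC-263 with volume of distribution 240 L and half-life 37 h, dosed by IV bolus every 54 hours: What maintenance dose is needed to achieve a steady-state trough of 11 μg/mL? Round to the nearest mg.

τ/t½ = 54/37 ≈ 1.4595, so f = (1/2)^(54/37) ≈ 0.363629.
Cmin,ss = (D/Vd)·f/(1−f), so D = Cmin,ss·Vd·(1−f)/f.
D = 11 × 240 × (1−f)/f ≈ 11 × 240 × 1.75006 ≈ 4620.16 mg.

4620 mg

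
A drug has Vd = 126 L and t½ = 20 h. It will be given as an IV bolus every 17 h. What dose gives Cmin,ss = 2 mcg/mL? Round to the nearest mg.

202 mg

τ/t½ = 17/20 ≈ 0.85, so f = (1/2)^(17/20) ≈ 0.554785.
Cmin,ss = (D/Vd)·f/(1−f), so D = Cmin,ss·Vd·(1−f)/f.
D = 2 × 126 × (1−f)/f ≈ 2 × 126 × 0.80250 ≈ 202.23 mg.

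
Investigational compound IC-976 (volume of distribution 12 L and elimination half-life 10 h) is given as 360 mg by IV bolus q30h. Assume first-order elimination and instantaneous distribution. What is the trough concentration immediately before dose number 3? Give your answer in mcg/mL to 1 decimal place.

f = (1/2)^(τ/t½) = (1/2)^(30/10) ≈ 0.1250.
C₀ = D/Vd = 360/12 ≈ 30.000 mcg/mL.
Before the 3rd dose, 2 doses have been given. Superposition: Cmin = C₀·(f + f²).
≈ 30.000 × (0.1250 + 0.0156) ≈ 30.000 × 0.1406 ≈ 4.218 mcg/mL.

4.2 mcg/mL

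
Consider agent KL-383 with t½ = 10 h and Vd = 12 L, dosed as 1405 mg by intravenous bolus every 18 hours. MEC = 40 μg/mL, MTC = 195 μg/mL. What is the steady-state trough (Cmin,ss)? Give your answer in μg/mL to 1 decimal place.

47.2 μg/mL

Over one 18-h interval, 18/10 ≈ 1.8 half-lives elapse, leaving f ≈ 0.2872 of each dose.
Each bolus raises the concentration by D/Vd = 1405/12 ≈ 117.083 μg/mL.
Steady-state trough Cmin,ss = C₀·f/(1−f) ≈ 117.083 × 0.2872/0.7128 ≈ 47.175 μg/mL.
Trough 47.2 μg/mL vs MEC 40 μg/mL: adequate.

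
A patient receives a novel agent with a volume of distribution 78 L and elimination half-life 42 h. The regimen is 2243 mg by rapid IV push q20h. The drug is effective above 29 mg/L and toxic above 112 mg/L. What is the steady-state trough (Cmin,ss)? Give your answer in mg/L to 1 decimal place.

73.5 mg/L

Over one 20-h interval, 20/42 ≈ 0.47619 half-lives elapse, leaving f ≈ 0.7189 of each dose.
At steady state, accumulation factor R = 1/(1 − e^(−kτ)) ≈ 3.5575.
Each bolus raises the concentration by D/Vd = 2243/78 ≈ 28.756 mg/L.
Cmax,ss = C₀/(1 − f) ≈ 28.756/0.2811 ≈ 102.298 mg/L.
Steady-state trough Cmin,ss = Cmax,ss·f ≈ 102.298 × 0.7189 ≈ 73.542 mg/L.
Trough 73.5 mg/L vs MEC 29 mg/L: adequate.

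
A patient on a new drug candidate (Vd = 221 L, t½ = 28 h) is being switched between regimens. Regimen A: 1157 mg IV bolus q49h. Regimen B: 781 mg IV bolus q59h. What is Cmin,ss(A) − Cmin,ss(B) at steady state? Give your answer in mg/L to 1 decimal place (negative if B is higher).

Regimen A: f = (1/2)^(49/28) ≈ 0.2973; Cmin,ss = (1157/221)·f/(1−f) ≈ 2.215 mg/L.
Regimen B: f = (1/2)^(59/28) ≈ 0.2321; Cmin,ss = (781/221)·f/(1−f) ≈ 1.068 mg/L.
Difference ≈ 2.215 − 1.068 ≈ 1.147 mg/L.

1.1 mg/L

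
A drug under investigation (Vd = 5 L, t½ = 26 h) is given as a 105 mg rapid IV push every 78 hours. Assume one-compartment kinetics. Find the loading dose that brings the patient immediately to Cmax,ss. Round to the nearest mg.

120 mg

f = (1/2)^(78/26) ≈ 0.125000; accumulation ratio R = 1/(1−f) ≈ 1.14286.
Loading dose to hit Cmax,ss on first dose: D_load = D_maint·R ≈ 105 × 1.14286 ≈ 120.00 mg.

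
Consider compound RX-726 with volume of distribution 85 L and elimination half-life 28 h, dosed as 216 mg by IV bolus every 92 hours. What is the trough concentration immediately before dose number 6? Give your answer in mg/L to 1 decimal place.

0.3 mg/L

f = (1/2)^(τ/t½) = (1/2)^(92/28) ≈ 0.1025.
C₀ = D/Vd = 216/85 ≈ 2.541 mg/L.
Before the 6th dose, 5 doses have been given. Superposition: Cmin = C₀·(f + f² + … + f^5).
≈ 2.541 × (0.1025 + 0.0105 + 0.0011 + 0.0001 + 0.0000) ≈ 2.541 × 0.1142 ≈ 0.290 mg/L.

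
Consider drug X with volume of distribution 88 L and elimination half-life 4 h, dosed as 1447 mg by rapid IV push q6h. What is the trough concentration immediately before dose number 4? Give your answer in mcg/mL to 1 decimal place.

8.6 mcg/mL

f = (1/2)^(τ/t½) = (1/2)^(6/4) ≈ 0.3536.
C₀ = D/Vd = 1447/88 ≈ 16.443 mcg/mL.
Before the 4th dose, 3 doses have been given. Superposition: Cmin = C₀·(f + f² + … + f^3).
≈ 16.443 × (0.3536 + 0.1250 + 0.0442) ≈ 16.443 × 0.5228 ≈ 8.596 mcg/mL.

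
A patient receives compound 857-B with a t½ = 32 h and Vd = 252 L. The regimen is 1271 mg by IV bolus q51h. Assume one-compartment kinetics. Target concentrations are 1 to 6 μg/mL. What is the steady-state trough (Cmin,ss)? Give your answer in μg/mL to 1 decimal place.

2.5 μg/mL

τ/t½ = 51/32 ≈ 1.5938, so fraction remaining f = (1/2)^(51/32) ≈ 0.3313.
Accumulation ratio R = 1/(1 − f) ≈ 1/0.6687 ≈ 1.4954.
Each bolus raises the concentration by D/Vd = 1271/252 ≈ 5.044 μg/mL.
Steady-state peak Cmax,ss = C₀·R ≈ 5.044 × 1.4954 ≈ 7.543 μg/mL.
Steady-state trough Cmin,ss = Cmax,ss·f ≈ 7.543 × 0.3313 ≈ 2.499 μg/mL.
Trough 2.5 μg/mL vs MEC 1 μg/mL: adequate.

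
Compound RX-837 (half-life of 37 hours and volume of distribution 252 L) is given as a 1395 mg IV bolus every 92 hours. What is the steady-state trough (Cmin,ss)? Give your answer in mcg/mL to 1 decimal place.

1.2 mcg/mL

Over one 92-h interval, 92/37 ≈ 2.4865 half-lives elapse, leaving f ≈ 0.1784 of each dose.
At steady state, accumulation factor R = 1/(1 − e^(−kτ)) ≈ 1.2171.
Each bolus raises the concentration by D/Vd = 1395/252 ≈ 5.536 mcg/mL.
Steady-state peak Cmax,ss = C₀·R ≈ 5.536 × 1.2171 ≈ 6.738 mcg/mL.
Steady-state trough Cmin,ss = Cmax,ss·f ≈ 6.738 × 0.1784 ≈ 1.202 mcg/mL.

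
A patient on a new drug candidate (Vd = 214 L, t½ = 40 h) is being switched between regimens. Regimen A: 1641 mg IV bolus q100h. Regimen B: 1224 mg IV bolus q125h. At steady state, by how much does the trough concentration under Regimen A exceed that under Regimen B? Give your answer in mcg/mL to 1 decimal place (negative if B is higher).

Regimen A: f = (1/2)^(100/40) ≈ 0.1768; Cmin,ss = (1641/214)·f/(1−f) ≈ 1.647 mcg/mL.
Regimen B: f = (1/2)^(125/40) ≈ 0.1146; Cmin,ss = (1224/214)·f/(1−f) ≈ 0.740 mcg/mL.
Difference ≈ 1.647 − 0.740 ≈ 0.907 mcg/mL.

0.9 mcg/mL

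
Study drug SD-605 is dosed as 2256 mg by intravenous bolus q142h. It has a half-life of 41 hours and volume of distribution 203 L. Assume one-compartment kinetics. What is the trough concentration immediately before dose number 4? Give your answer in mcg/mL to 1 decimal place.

f = (1/2)^(τ/t½) = (1/2)^(142/41) ≈ 0.0907.
C₀ = D/Vd = 2256/203 ≈ 11.113 mcg/mL.
Before the 4th dose, 3 doses have been given. Superposition: Cmin = C₀·(f + f² + … + f^3).
≈ 11.113 × (0.0907 + 0.0082 + 0.0007) ≈ 11.113 × 0.0996 ≈ 1.107 mcg/mL.

1.1 mcg/mL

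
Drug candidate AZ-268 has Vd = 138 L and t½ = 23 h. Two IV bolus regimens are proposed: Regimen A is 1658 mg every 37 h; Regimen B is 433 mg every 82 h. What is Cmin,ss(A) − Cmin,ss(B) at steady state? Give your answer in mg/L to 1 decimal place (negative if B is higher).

Regimen A: f = (1/2)^(37/23) ≈ 0.3279; Cmin,ss = (1658/138)·f/(1−f) ≈ 5.862 mg/L.
Regimen B: f = (1/2)^(82/23) ≈ 0.0845; Cmin,ss = (433/138)·f/(1−f) ≈ 0.290 mg/L.
Difference ≈ 5.862 − 0.290 ≈ 5.572 mg/L.

5.6 mg/L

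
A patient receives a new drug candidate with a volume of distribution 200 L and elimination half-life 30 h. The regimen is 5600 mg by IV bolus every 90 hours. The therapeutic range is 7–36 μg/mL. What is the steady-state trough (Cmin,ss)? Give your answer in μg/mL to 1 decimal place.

4.0 μg/mL

The dosing interval is 3 half-lives, so f = 2^(−3) = 0.125.
Accumulation ratio R = 1/(1 − f) = 1/0.875 = 8/7.
Single-dose peak C₀ = D/Vd = 5600/200 = 28 μg/mL.
Steady-state peak Cmax,ss = C₀·R = 28 × 8/7 ≈ 32.000 μg/mL.
Steady-state trough Cmin,ss = Cmax,ss·f ≈ 32.000 × 0.125 ≈ 4.000 μg/mL.
Trough 4.0 μg/mL vs MEC 7 μg/mL: subtherapeutic.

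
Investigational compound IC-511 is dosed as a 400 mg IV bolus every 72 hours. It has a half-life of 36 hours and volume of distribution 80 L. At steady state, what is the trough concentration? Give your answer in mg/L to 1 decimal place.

1.7 mg/L

The dosing interval is 2 half-lives, so f = 2^(−2) = 0.25.
At steady state, R = 1/(1 − 0.25) = 4/3.
Single-dose peak C₀ = D/Vd = 400/80 = 5 mg/L.
Steady-state peak Cmax,ss = C₀·R = 5 × 4/3 ≈ 6.667 mg/L.
Steady-state trough Cmin,ss = Cmax,ss·f ≈ 6.667 × 0.25 ≈ 1.667 mg/L.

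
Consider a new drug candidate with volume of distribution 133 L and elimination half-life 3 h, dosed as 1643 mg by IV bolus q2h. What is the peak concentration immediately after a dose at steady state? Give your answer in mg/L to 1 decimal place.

k = ln2/t½ = ln2/3 ≈ 0.231049 h⁻¹; fraction remaining f = e^(−kτ) = e^(−0.231049×2) ≈ 0.6300.
At steady state, accumulation factor R = 1/(1 − e^(−kτ)) ≈ 2.7027.
Each bolus raises the concentration by D/Vd = 1643/133 ≈ 12.353 mg/L.
Steady-state peak Cmax,ss = C₀·R ≈ 12.353 × 2.7027 ≈ 33.386 mg/L.

33.4 mg/L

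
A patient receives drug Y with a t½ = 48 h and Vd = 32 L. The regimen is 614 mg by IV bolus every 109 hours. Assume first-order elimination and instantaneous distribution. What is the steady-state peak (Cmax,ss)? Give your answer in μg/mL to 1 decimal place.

τ/t½ = 109/48 ≈ 2.2708, so fraction remaining f = (1/2)^(109/48) ≈ 0.2072.
Accumulation ratio R = 1/(1 − f) ≈ 1/0.7928 ≈ 1.2614.
Single-dose peak C₀ = D/Vd = 614/32 ≈ 19.188 μg/mL.
Cmax,ss = C₀/(1 − f) ≈ 19.188/0.7928 ≈ 24.203 μg/mL.

24.2 μg/mL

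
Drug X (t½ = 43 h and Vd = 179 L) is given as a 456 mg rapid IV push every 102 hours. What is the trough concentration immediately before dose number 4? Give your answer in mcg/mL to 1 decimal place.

f = (1/2)^(τ/t½) = (1/2)^(102/43) ≈ 0.1932.
C₀ = D/Vd = 456/179 ≈ 2.547 mcg/mL.
Before the 4th dose, 3 doses have been given. Superposition: Cmin = C₀·(f + f² + … + f^3).
≈ 2.547 × (0.1932 + 0.0373 + 0.0072) ≈ 2.547 × 0.2377 ≈ 0.605 mcg/mL.

0.6 mcg/mL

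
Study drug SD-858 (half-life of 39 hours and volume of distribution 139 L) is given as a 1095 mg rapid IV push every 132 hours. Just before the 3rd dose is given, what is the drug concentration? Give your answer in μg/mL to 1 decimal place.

f = (1/2)^(τ/t½) = (1/2)^(132/39) ≈ 0.0957.
C₀ = D/Vd = 1095/139 ≈ 7.878 μg/mL.
Before the 3rd dose, 2 doses have been given. Superposition: Cmin = C₀·(f + f²).
≈ 7.878 × (0.0957 + 0.0092) ≈ 7.878 × 0.1049 ≈ 0.826 μg/mL.

0.8 μg/mL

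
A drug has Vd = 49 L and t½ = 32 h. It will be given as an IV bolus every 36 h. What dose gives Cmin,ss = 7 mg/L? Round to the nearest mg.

405 mg

τ/t½ = 36/32 ≈ 1.125, so f = (1/2)^(36/32) ≈ 0.458502.
Cmin,ss = (D/Vd)·f/(1−f), so D = Cmin,ss·Vd·(1−f)/f.
D = 7 × 49 × (1−f)/f ≈ 7 × 49 × 1.18102 ≈ 405.09 mg.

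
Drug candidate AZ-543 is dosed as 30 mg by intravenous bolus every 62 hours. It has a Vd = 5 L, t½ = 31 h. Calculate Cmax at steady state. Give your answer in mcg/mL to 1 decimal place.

8.0 mcg/mL

τ = 62 h = 2 half-lives, so f = (1/2)^2 = 0.25.
Accumulation ratio R = 1/(1 − f) = 1/0.75 = 4/3.
Single-dose peak C₀ = D/Vd = 30/5 = 6 mcg/mL.
Steady-state peak Cmax,ss = C₀·R = 6 × 4/3 ≈ 8.000 mcg/mL.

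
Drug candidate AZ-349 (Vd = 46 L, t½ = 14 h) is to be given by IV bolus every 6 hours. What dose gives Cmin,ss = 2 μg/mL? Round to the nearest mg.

τ/t½ = 6/14 ≈ 0.42857, so f = (1/2)^(6/14) ≈ 0.742997.
Cmin,ss = (D/Vd)·f/(1−f), so D = Cmin,ss·Vd·(1−f)/f.
D = 2 × 46 × (1−f)/f ≈ 2 × 46 × 0.34590 ≈ 31.82 mg.

32 mg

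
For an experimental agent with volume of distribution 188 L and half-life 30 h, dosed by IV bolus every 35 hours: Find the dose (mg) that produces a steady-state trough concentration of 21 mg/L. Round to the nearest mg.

4915 mg

τ/t½ = 35/30 ≈ 1.1667, so f = (1/2)^(35/30) ≈ 0.445449.
Cmin,ss = (D/Vd)·f/(1−f), so D = Cmin,ss·Vd·(1−f)/f.
D = 21 × 188 × (1−f)/f ≈ 21 × 188 × 1.24493 ≈ 4914.98 mg.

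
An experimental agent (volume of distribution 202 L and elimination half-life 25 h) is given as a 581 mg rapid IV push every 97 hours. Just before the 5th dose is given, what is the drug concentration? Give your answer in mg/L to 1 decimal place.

f = (1/2)^(τ/t½) = (1/2)^(97/25) ≈ 0.0679.
C₀ = D/Vd = 581/202 ≈ 2.876 mg/L.
Before the 5th dose, 4 doses have been given. Superposition: Cmin = C₀·(f + f² + … + f^4).
≈ 2.876 × (0.0679 + 0.0046 + 0.0003 + 0.0000) ≈ 2.876 × 0.0728 ≈ 0.209 mg/L.

0.2 mg/L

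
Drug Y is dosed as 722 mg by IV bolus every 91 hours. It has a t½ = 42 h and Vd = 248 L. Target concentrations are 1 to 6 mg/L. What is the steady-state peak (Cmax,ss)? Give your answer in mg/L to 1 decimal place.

3.7 mg/L

τ/t½ = 91/42 ≈ 2.1667, so fraction remaining f = (1/2)^(91/42) ≈ 0.2227.
Accumulation ratio R = 1/(1 − f) ≈ 1/0.7773 ≈ 1.2865.
Each bolus raises the concentration by D/Vd = 722/248 ≈ 2.911 mg/L.
Steady-state peak Cmax,ss = C₀·R ≈ 2.911 × 1.2865 ≈ 3.745 mg/L.
Peak 3.7 mg/L vs MTC 6 mg/L: below toxic threshold.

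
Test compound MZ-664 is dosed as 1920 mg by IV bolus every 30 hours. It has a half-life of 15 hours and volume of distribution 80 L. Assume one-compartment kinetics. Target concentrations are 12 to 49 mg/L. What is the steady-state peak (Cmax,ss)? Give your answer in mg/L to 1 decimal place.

32.0 mg/L

The dosing interval is 2 half-lives, so f = 2^(−2) = 0.25.
At steady state, R = 1/(1 − 0.25) = 4/3.
Single-dose peak C₀ = D/Vd = 1920/80 = 24 mg/L.
Steady-state peak Cmax,ss = C₀·R = 24 × 4/3 ≈ 32.000 mg/L.
Peak 32.0 mg/L vs MTC 49 mg/L: below toxic threshold.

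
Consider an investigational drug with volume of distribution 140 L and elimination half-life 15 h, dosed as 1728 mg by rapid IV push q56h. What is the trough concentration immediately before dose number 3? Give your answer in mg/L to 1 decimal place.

f = (1/2)^(τ/t½) = (1/2)^(56/15) ≈ 0.0752.
C₀ = D/Vd = 1728/140 ≈ 12.343 mg/L.
Before the 3rd dose, 2 doses have been given. Superposition: Cmin = C₀·(f + f²).
≈ 12.343 × (0.0752 + 0.0057) ≈ 12.343 × 0.0809 ≈ 0.999 mg/L.

1.0 mg/L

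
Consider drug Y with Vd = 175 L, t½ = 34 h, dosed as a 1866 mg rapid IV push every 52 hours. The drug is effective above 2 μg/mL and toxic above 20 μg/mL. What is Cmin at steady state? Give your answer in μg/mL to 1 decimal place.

τ/t½ = 52/34 ≈ 1.5294, so fraction remaining f = (1/2)^(52/34) ≈ 0.3464.
At steady state, accumulation factor R = 1/(1 − e^(−kτ)) ≈ 1.5300.
Each bolus raises the concentration by D/Vd = 1866/175 ≈ 10.663 μg/mL.
Cmax,ss = C₀/(1 − f) ≈ 10.663/0.6536 ≈ 16.314 μg/mL.
Steady-state trough Cmin,ss = Cmax,ss·f ≈ 16.314 × 0.3464 ≈ 5.651 μg/mL.
Trough 5.7 μg/mL vs MEC 2 μg/mL: adequate.

5.7 μg/mL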